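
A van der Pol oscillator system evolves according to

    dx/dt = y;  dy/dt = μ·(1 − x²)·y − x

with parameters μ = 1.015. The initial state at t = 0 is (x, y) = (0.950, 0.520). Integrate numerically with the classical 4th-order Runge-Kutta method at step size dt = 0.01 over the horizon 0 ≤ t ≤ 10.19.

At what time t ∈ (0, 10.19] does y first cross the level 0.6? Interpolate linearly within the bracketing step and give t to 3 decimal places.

t=0.000: state=(0.950, 0.520)
step 1 (dt=0.01): k1=(0.520, -0.899), k2=(0.516, -0.904), k3=(0.515, -0.904), k4=(0.511, -0.910); state += dt/6·(k1+2k2+2k3+k4)
t=0.010: state=(0.955, 0.511)
t=0.020: state=(0.960, 0.502)
t=0.030: state=(0.965, 0.493)
continuing one RK4 step at a time; state shown every 50 steps (Δt=0.5):
t=0.500: state=(1.083, -0.004)
t=1.000: state=(0.950, -0.518)
t=1.500: state=(0.559, -1.073)
t=2.000: state=(-0.166, -1.863)
t=2.500: state=(-1.210, -1.984)
t=3.000: state=(-1.812, -0.391)
t=3.500: state=(-1.767, 0.418)
t=3.750: state=(-1.638, 0.597)
next step: t=3.760: state=(-1.632, 0.604) — y has crossed 0.6
linear interpolation between t=3.750 (0.59739) and t=3.760 (0.60354) → t≈3.754

t = 3.754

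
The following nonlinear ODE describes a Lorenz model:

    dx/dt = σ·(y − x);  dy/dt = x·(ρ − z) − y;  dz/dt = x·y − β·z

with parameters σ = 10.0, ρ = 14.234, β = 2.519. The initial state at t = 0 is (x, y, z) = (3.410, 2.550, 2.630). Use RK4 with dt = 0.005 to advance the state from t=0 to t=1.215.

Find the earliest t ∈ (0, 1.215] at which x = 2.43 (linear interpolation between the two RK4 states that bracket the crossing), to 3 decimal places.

t = 0.612

t=0.000: state=(3.410, 2.550, 2.630)
step 1 (dt=0.005): k1=(-8.600, 37.020, 2.071), k2=(-7.460, 36.660, 2.316), k3=(-7.497, 36.692, 2.319), k4=(-6.391, 36.362, 2.564); state += dt/6·(k1+2k2+2k3+k4)
t=0.005: state=(3.373, 2.733, 2.642)
t=0.010: state=(3.346, 2.914, 2.656)
t=0.015: state=(3.329, 3.092, 2.672)
continuing one RK4 step at a time; state shown every 10 steps (Δt=0.05):
t=0.050: state=(3.450, 4.311, 2.865)
t=0.100: state=(4.172, 6.140, 3.458)
t=0.150: state=(5.379, 8.203, 4.660)
t=0.200: state=(6.953, 10.362, 6.816)
t=0.250: state=(8.685, 12.056, 10.183)
t=0.300: state=(10.133, 12.331, 14.478)
t=0.350: state=(10.678, 10.513, 18.477)
t=0.400: state=(9.931, 7.199, 20.643)
t=0.450: state=(8.138, 3.953, 20.558)
t=0.500: state=(5.993, 1.806, 19.054)
t=0.550: state=(4.095, 0.767, 17.088)
t=0.600: state=(2.695, 0.414, 15.154)
t=0.610: state=(2.476, 0.391, 14.787)
next step: t=0.615: state=(2.374, 0.383, 14.606) — x has crossed 2.43
linear interpolation between t=0.610 (2.47626) and t=0.615 (2.37434) → t≈0.612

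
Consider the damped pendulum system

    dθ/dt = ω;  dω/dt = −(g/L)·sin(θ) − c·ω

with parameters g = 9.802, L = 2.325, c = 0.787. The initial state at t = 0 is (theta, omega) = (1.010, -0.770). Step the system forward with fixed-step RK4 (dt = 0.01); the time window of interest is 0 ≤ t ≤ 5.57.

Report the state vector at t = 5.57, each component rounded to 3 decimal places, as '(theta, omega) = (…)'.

(theta, omega) = (0.028, 0.207)

t=0.000: state=(1.010, -0.770)
step 1 (dt=0.01): k1=(-0.770, -2.964), k2=(-0.785, -2.944), k3=(-0.785, -2.944), k4=(-0.799, -2.923); state += dt/6·(k1+2k2+2k3+k4)
t=0.010: state=(1.002, -0.799)
t=0.020: state=(0.994, -0.828)
t=0.030: state=(0.986, -0.857)
continuing one RK4 step at a time; state shown every 20 steps (Δt=0.2):
t=0.200: state=(0.803, -1.274)
t=0.400: state=(0.515, -1.565)
t=0.600: state=(0.194, -1.604)
t=0.800: state=(-0.110, -1.397)
t=1.000: state=(-0.353, -1.007)
t=1.200: state=(-0.507, -0.529)
t=1.400: state=(-0.564, -0.048)
t=1.600: state=(-0.530, 0.370)
t=1.800: state=(-0.424, 0.676)
t=2.000: state=(-0.269, 0.843)
t=2.200: state=(-0.096, 0.861)
t=2.400: state=(0.066, 0.744)
t=2.600: state=(0.195, 0.530)
t=2.800: state=(0.275, 0.267)
t=3.000: state=(0.302, 0.003)
t=3.200: state=(0.279, -0.223)
t=3.400: state=(0.217, -0.383)
t=3.600: state=(0.131, -0.462)
t=3.800: state=(0.037, -0.460)
t=4.000: state=(-0.048, -0.387)
t=4.200: state=(-0.114, -0.265)
t=4.400: state=(-0.153, -0.120)
t=4.600: state=(-0.162, 0.022)
t=4.800: state=(-0.146, 0.139)
t=5.000: state=(-0.109, 0.219)
t=5.200: state=(-0.061, 0.253)
t=5.400: state=(-0.011, 0.244)
t=5.570: state=(0.028, 0.207)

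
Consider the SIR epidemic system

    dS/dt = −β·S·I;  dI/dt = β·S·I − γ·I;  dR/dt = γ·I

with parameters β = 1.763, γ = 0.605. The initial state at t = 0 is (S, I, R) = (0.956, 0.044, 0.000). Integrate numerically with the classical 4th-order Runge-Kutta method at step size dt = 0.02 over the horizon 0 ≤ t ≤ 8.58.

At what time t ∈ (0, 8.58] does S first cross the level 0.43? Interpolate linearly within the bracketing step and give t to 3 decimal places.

t=0.000: state=(0.956, 0.044, 0.000)
step 1 (dt=0.02): k1=(-0.074, 0.048, 0.027), k2=(-0.075, 0.048, 0.027), k3=(-0.075, 0.048, 0.027), k4=(-0.076, 0.048, 0.027); state += dt/6·(k1+2k2+2k3+k4)
t=0.020: state=(0.955, 0.045, 0.001)
t=0.040: state=(0.953, 0.046, 0.001)
t=0.060: state=(0.951, 0.047, 0.002)
continuing one RK4 step at a time; state shown every 25 steps (Δt=0.5):
t=0.500: state=(0.908, 0.074, 0.018)
t=1.000: state=(0.835, 0.118, 0.046)
t=1.500: state=(0.735, 0.175, 0.090)
t=2.000: state=(0.613, 0.234, 0.152)
t=2.500: state=(0.488, 0.281, 0.231)
t=2.740: state=(0.432, 0.295, 0.273)
next step: t=2.760: state=(0.427, 0.296, 0.276) — S has crossed 0.43
linear interpolation between t=2.740 (0.43162) and t=2.760 (0.42714) → t≈2.747

t = 2.747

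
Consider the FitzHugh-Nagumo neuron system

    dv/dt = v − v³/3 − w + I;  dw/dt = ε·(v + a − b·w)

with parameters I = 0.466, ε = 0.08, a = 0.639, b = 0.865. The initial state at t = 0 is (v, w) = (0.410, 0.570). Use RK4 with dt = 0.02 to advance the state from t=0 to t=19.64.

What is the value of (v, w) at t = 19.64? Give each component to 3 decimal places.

(v, w) = (-1.650, 0.256)

t=0.000: state=(0.410, 0.570)
step 1 (dt=0.02): k1=(0.283, 0.044), k2=(0.285, 0.045), k3=(0.285, 0.045), k4=(0.287, 0.045); state += dt/6·(k1+2k2+2k3+k4)
t=0.020: state=(0.416, 0.571)
t=0.040: state=(0.421, 0.572)
t=0.060: state=(0.427, 0.573)
continuing one RK4 step at a time; state shown every 50 steps (Δt=1):
t=1.000: state=(0.791, 0.627)
t=2.000: state=(1.238, 0.713)
t=3.000: state=(1.448, 0.821)
t=4.000: state=(1.458, 0.928)
t=5.000: state=(1.399, 1.026)
t=6.000: state=(1.316, 1.112)
t=7.000: state=(1.219, 1.185)
t=8.000: state=(1.106, 1.245)
t=9.000: state=(0.966, 1.292)
t=10.000: state=(0.772, 1.322)
t=11.000: state=(0.449, 1.332)
t=12.000: state=(-0.268, 1.303)
t=13.000: state=(-1.576, 1.193)
t=14.000: state=(-1.951, 1.020)
t=15.000: state=(-1.920, 0.851)
t=16.000: state=(-1.862, 0.697)
t=17.000: state=(-1.803, 0.559)
t=18.000: state=(-1.745, 0.433)
t=19.000: state=(-1.687, 0.321)
t=19.640: state=(-1.650, 0.256)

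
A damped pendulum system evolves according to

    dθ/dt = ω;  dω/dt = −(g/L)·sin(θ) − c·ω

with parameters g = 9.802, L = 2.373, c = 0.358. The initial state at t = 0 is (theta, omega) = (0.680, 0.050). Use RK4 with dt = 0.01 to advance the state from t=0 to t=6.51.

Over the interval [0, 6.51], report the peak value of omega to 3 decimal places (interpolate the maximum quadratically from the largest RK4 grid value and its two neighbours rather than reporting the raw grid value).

t=0.000: state=(0.680, 0.050)
step 1 (dt=0.01): k1=(0.050, -2.615), k2=(0.037, -2.611), k3=(0.037, -2.611), k4=(0.024, -2.607); state += dt/6·(k1+2k2+2k3+k4)
t=0.010: state=(0.680, 0.024)
t=0.020: state=(0.680, -0.002)
t=0.030: state=(0.680, -0.028)
continuing one RK4 step at a time; state shown every 25 steps (Δt=0.25):
t=0.250: state=(0.614, -0.559)
t=0.500: state=(0.414, -1.003)
t=0.750: state=(0.135, -1.186)
t=1.000: state=(-0.153, -1.070)
t=1.250: state=(-0.380, -0.710)
t=1.500: state=(-0.498, -0.220)
t=1.750: state=(-0.490, 0.276)
t=2.000: state=(-0.368, 0.669)
t=2.250: state=(-0.170, 0.877)
t=2.500: state=(0.051, 0.859)
t=2.750: state=(0.242, 0.635)
t=3.000: state=(0.358, 0.281)
t=3.250: state=(0.380, -0.106)
t=3.500: state=(0.310, -0.437)
t=3.750: state=(0.172, -0.638)
t=4.000: state=(0.005, -0.670)
t=4.250: state=(-0.149, -0.538)
t=4.500: state=(-0.254, -0.288)
t=4.750: state=(-0.289, 0.008)
t=5.000: state=(-0.253, 0.276)
t=5.250: state=(-0.158, 0.457)
t=5.500: state=(-0.034, 0.513)
t=5.750: state=(0.087, 0.441)
t=6.000: state=(0.178, 0.268)
t=6.250: state=(0.217, 0.047)
t=6.500: state=(0.202, -0.167)
t=6.510: state=(0.200, -0.175)
largest grid value and its neighbours: omega(2.340)=0.89689, omega(2.350)=0.89722, omega(2.360)=0.89718
parabola through these three points peaks at t≈2.354 with omega≈0.89725

max omega = 0.897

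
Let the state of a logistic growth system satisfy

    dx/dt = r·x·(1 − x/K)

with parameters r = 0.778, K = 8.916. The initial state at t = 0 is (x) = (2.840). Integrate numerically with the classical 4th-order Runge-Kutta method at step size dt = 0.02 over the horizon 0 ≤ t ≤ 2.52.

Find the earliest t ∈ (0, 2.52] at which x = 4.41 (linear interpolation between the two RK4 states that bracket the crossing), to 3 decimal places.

t=0.000: state=(2.840)
step 1 (dt=0.02): k1=(1.506), k2=(1.510), k3=(1.510), k4=(1.514); state += dt/6·(k1+2k2+2k3+k4)
t=0.020: state=(2.870)
t=0.040: state=(2.901)
t=0.060: state=(2.931)
continuing one RK4 step at a time; state shown every 5 steps (Δt=0.1):
t=0.100: state=(2.993)
t=0.200: state=(3.149)
t=0.300: state=(3.309)
t=0.400: state=(3.473)
t=0.500: state=(3.639)
t=0.600: state=(3.808)
t=0.700: state=(3.979)
t=0.800: state=(4.151)
t=0.900: state=(4.324)
t=0.940: state=(4.393)
next step: t=0.960: state=(4.428) — x has crossed 4.41
linear interpolation between t=0.940 (4.39287) and t=0.960 (4.42755) → t≈0.950

t = 0.950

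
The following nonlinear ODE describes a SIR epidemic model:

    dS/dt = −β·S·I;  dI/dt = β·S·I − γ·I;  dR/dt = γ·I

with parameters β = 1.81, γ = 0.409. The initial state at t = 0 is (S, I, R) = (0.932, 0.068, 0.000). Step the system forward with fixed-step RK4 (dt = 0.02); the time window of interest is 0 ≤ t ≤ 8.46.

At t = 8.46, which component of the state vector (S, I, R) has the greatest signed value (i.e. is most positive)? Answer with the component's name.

largest component: R

t=0.000: state=(0.932, 0.068, 0.000)
step 1 (dt=0.02): k1=(-0.115, 0.087, 0.028), k2=(-0.116, 0.088, 0.028), k3=(-0.116, 0.088, 0.028), k4=(-0.117, 0.089, 0.029); state += dt/6·(k1+2k2+2k3+k4)
t=0.020: state=(0.930, 0.070, 0.001)
t=0.040: state=(0.927, 0.072, 0.001)
t=0.060: state=(0.925, 0.073, 0.002)
continuing one RK4 step at a time; state shown every 25 steps (Δt=0.5):
t=0.500: state=(0.856, 0.125, 0.019)
t=1.000: state=(0.737, 0.210, 0.053)
t=1.500: state=(0.582, 0.311, 0.106)
t=2.000: state=(0.421, 0.399, 0.179)
t=2.500: state=(0.286, 0.447, 0.267)
t=3.000: state=(0.190, 0.451, 0.359)
t=3.500: state=(0.128, 0.423, 0.449)
t=4.000: state=(0.089, 0.380, 0.531)
t=4.500: state=(0.064, 0.332, 0.604)
t=5.000: state=(0.049, 0.284, 0.667)
t=5.500: state=(0.038, 0.241, 0.721)
t=6.000: state=(0.031, 0.203, 0.766)
t=6.500: state=(0.027, 0.170, 0.804)
t=7.000: state=(0.023, 0.141, 0.836)
t=7.500: state=(0.021, 0.117, 0.862)
t=8.000: state=(0.019, 0.097, 0.884)
t=8.460: state=(0.017, 0.082, 0.901)
compare at T: S=0.017, I=0.082, R=0.901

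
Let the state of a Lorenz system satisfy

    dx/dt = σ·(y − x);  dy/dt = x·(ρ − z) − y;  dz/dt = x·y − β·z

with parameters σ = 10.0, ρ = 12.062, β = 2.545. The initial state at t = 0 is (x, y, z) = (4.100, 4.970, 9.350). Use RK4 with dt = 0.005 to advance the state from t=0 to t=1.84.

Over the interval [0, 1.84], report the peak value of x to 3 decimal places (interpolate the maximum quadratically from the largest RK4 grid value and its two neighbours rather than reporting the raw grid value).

t=0.000: state=(4.100, 4.970, 9.350)
step 1 (dt=0.005): k1=(8.700, 6.149, -3.419), k2=(8.636, 6.228, -3.226), k3=(8.640, 6.225, -3.227), k4=(8.579, 6.302, -3.034); state += dt/6·(k1+2k2+2k3+k4)
t=0.005: state=(4.143, 5.001, 9.334)
t=0.010: state=(4.186, 5.033, 9.320)
t=0.015: state=(4.228, 5.066, 9.307)
continuing one RK4 step at a time; state shown every 20 steps (Δt=0.1):
t=0.100: state=(4.905, 5.682, 9.383)
t=0.200: state=(5.648, 6.326, 10.105)
t=0.300: state=(6.176, 6.509, 11.237)
t=0.400: state=(6.251, 6.063, 12.206)
t=0.500: state=(5.848, 5.279, 12.501)
t=0.600: state=(5.232, 4.628, 12.094)
t=0.700: state=(4.726, 4.348, 11.321)
t=0.800: state=(4.502, 4.434, 10.544)
t=0.900: state=(4.580, 4.793, 10.011)
t=1.000: state=(4.900, 5.308, 9.874)
t=1.100: state=(5.348, 5.809, 10.183)
t=1.200: state=(5.758, 6.083, 10.838)
t=1.300: state=(5.946, 5.980, 11.550)
t=1.400: state=(5.823, 5.559, 11.968)
t=1.500: state=(5.473, 5.072, 11.925)
t=1.600: state=(5.089, 4.750, 11.518)
t=1.700: state=(4.836, 4.682, 10.978)
t=1.800: state=(4.788, 4.843, 10.521)
t=1.840: state=(4.825, 4.956, 10.398)
largest grid value and its neighbours: x(0.360)=6.28453, x(0.365)=6.28501, x(0.370)=6.28414
parabola through these three points peaks at t≈0.364 with x≈6.28502

max x = 6.285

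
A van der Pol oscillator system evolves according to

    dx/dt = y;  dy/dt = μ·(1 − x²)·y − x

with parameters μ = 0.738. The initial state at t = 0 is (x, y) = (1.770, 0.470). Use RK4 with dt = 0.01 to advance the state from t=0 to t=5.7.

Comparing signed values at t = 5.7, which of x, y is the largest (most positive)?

largest component: y

t=0.000: state=(1.770, 0.470)
step 1 (dt=0.01): k1=(0.470, -2.510), k2=(0.457, -2.495), k3=(0.458, -2.495), k4=(0.445, -2.480); state += dt/6·(k1+2k2+2k3+k4)
t=0.010: state=(1.775, 0.445)
t=0.020: state=(1.779, 0.420)
t=0.030: state=(1.783, 0.396)
continuing one RK4 step at a time; state shown every 20 steps (Δt=0.2):
t=0.200: state=(1.818, 0.031)
t=0.400: state=(1.791, -0.285)
t=0.600: state=(1.710, -0.513)
t=0.800: state=(1.589, -0.690)
t=1.000: state=(1.435, -0.847)
t=1.200: state=(1.250, -1.006)
t=1.400: state=(1.032, -1.185)
t=1.600: state=(0.774, -1.401)
t=1.800: state=(0.468, -1.662)
t=2.000: state=(0.106, -1.963)
t=2.200: state=(-0.316, -2.247)
t=2.400: state=(-0.782, -2.371)
t=2.600: state=(-1.241, -2.154)
t=2.800: state=(-1.619, -1.572)
t=3.000: state=(-1.861, -0.858)
t=3.200: state=(-1.970, -0.258)
t=3.400: state=(-1.977, 0.154)
t=3.600: state=(-1.918, 0.422)
t=3.800: state=(-1.814, 0.605)
t=4.000: state=(-1.678, 0.750)
t=4.200: state=(-1.515, 0.882)
t=4.400: state=(-1.325, 1.024)
t=4.600: state=(-1.104, 1.189)
t=4.800: state=(-0.847, 1.393)
t=5.000: state=(-0.544, 1.647)
t=5.200: state=(-0.185, 1.947)
t=5.400: state=(0.236, 2.249)
t=5.600: state=(0.706, 2.419)
t=5.700: state=(0.948, 2.392)
compare at T: x=0.948, y=2.392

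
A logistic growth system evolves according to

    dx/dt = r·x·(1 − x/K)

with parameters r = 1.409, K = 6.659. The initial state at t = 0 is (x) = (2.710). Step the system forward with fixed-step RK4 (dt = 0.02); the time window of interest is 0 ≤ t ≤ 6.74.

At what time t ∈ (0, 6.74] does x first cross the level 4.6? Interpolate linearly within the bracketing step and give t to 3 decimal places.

t=0.000: state=(2.710)
step 1 (dt=0.02): k1=(2.264), k2=(2.270), k3=(2.270), k4=(2.276); state += dt/6·(k1+2k2+2k3+k4)
t=0.020: state=(2.755)
t=0.040: state=(2.801)
t=0.060: state=(2.847)
continuing one RK4 step at a time; state shown every 25 steps (Δt=0.5):
t=0.500: state=(3.871)
t=0.820: state=(4.564)
next step: t=0.840: state=(4.605) — x has crossed 4.6
linear interpolation between t=0.820 (4.56432) and t=0.840 (4.60456) → t≈0.838

t = 0.838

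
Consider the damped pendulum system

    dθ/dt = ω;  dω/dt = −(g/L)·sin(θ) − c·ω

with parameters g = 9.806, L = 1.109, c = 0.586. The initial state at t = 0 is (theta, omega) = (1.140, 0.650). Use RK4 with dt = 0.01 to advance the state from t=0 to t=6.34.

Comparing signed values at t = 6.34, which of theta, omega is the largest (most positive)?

t=0.000: state=(1.140, 0.650)
step 1 (dt=0.01): k1=(0.650, -8.415), k2=(0.608, -8.403), k3=(0.608, -8.402), k4=(0.566, -8.388); state += dt/6·(k1+2k2+2k3+k4)
t=0.010: state=(1.146, 0.566)
t=0.020: state=(1.151, 0.482)
t=0.030: state=(1.156, 0.399)
continuing one RK4 step at a time; state shown every 25 steps (Δt=0.25):
t=0.250: state=(1.051, -1.302)
t=0.500: state=(0.542, -2.608)
t=0.750: state=(-0.144, -2.635)
t=1.000: state=(-0.668, -1.412)
t=1.250: state=(-0.817, 0.223)
t=1.500: state=(-0.583, 1.553)
t=1.750: state=(-0.111, 2.042)
t=2.000: state=(0.349, 1.487)
t=2.250: state=(0.580, 0.315)
t=2.500: state=(0.509, -0.834)
t=2.750: state=(0.208, -1.457)
t=3.000: state=(-0.153, -1.298)
t=3.250: state=(-0.390, -0.534)
t=3.500: state=(-0.408, 0.374)
t=3.750: state=(-0.228, 0.986)
t=4.000: state=(0.038, 1.042)
t=4.250: state=(0.249, 0.582)
t=4.500: state=(0.311, -0.095)
t=4.750: state=(0.213, -0.634)
t=5.000: state=(0.026, -0.795)
t=5.250: state=(-0.149, -0.544)
t=5.500: state=(-0.227, -0.063)
t=5.750: state=(-0.184, 0.383)
t=6.000: state=(-0.057, 0.583)
t=6.250: state=(0.081, 0.470)
t=6.340: state=(0.119, 0.368)
compare at T: theta=0.119, omega=0.368

largest component: omega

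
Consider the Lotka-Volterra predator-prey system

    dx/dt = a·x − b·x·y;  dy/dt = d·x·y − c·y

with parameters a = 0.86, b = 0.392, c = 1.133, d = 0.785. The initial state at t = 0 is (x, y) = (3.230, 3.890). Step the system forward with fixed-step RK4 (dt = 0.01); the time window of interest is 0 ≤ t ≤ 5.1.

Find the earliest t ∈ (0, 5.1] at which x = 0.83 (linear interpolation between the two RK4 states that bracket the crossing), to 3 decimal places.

t = 1.031

t=0.000: state=(3.230, 3.890)
step 1 (dt=0.01): k1=(-2.148, 5.456), k2=(-2.175, 5.461), k3=(-2.175, 5.461), k4=(-2.202, 5.465); state += dt/6·(k1+2k2+2k3+k4)
t=0.010: state=(3.208, 3.945)
t=0.020: state=(3.186, 3.999)
t=0.030: state=(3.163, 4.054)
continuing one RK4 step at a time; state shown every 20 steps (Δt=0.2):
t=0.200: state=(2.710, 4.954)
t=0.400: state=(2.109, 5.766)
t=0.600: state=(1.567, 6.126)
t=0.800: state=(1.152, 6.035)
t=1.000: state=(0.865, 5.629)
t=1.030: state=(0.831, 5.550)
next step: t=1.040: state=(0.820, 5.523) — x has crossed 0.83
linear interpolation between t=1.030 (0.83113) and t=1.040 (0.82031) → t≈1.031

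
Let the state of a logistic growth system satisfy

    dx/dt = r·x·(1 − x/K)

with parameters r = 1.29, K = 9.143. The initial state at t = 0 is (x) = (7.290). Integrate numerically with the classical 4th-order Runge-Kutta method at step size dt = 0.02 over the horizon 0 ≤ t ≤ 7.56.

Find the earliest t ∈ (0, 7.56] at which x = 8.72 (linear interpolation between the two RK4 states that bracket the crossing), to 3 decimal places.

t=0.000: state=(7.290)
step 1 (dt=0.02): k1=(1.906), k2=(1.891), k3=(1.891), k4=(1.877); state += dt/6·(k1+2k2+2k3+k4)
t=0.020: state=(7.328)
t=0.040: state=(7.365)
t=0.060: state=(7.402)
continuing one RK4 step at a time; state shown every 25 steps (Δt=0.5):
t=0.500: state=(8.067)
t=1.000: state=(8.545)
t=1.280: state=(8.718)
next step: t=1.300: state=(8.728) — x has crossed 8.72
linear interpolation between t=1.280 (8.71794) and t=1.300 (8.72827) → t≈1.284

t = 1.284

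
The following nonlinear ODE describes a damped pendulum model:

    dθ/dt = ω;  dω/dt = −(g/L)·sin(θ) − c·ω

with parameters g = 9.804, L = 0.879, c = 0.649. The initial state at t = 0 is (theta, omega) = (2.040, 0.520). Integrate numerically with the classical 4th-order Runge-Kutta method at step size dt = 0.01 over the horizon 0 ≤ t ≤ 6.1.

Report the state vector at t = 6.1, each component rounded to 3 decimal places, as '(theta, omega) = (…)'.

t=0.000: state=(2.040, 0.520)
step 1 (dt=0.01): k1=(0.520, -10.286), k2=(0.469, -10.239), k3=(0.469, -10.241), k4=(0.418, -10.195); state += dt/6·(k1+2k2+2k3+k4)
t=0.010: state=(2.045, 0.418)
t=0.020: state=(2.048, 0.316)
t=0.030: state=(2.051, 0.215)
continuing one RK4 step at a time; state shown every 20 steps (Δt=0.2):
t=0.200: state=(1.947, -1.423)
t=0.400: state=(1.474, -3.293)
t=0.600: state=(0.659, -4.687)
t=0.800: state=(-0.289, -4.459)
t=1.000: state=(-1.013, -2.612)
t=1.200: state=(-1.309, -0.350)
t=1.400: state=(-1.169, 1.689)
t=1.600: state=(-0.670, 3.154)
t=1.800: state=(0.012, 3.427)
t=2.000: state=(0.607, 2.333)
t=2.200: state=(0.901, 0.573)
t=2.400: state=(0.840, -1.134)
t=2.600: state=(0.484, -2.300)
t=2.800: state=(-0.014, -2.497)
t=3.000: state=(-0.446, -1.682)
t=3.200: state=(-0.652, -0.344)
t=3.400: state=(-0.587, 0.948)
t=3.600: state=(-0.306, 1.753)
t=3.800: state=(0.062, 1.785)
t=4.000: state=(0.360, 1.102)
t=4.200: state=(0.480, 0.081)
t=4.400: state=(0.399, -0.846)
t=4.600: state=(0.171, -1.341)
t=4.800: state=(-0.098, -1.244)
t=5.000: state=(-0.294, -0.662)
t=5.200: state=(-0.350, 0.108)
t=5.400: state=(-0.260, 0.742)
t=5.600: state=(-0.078, 1.008)
t=5.800: state=(0.113, 0.838)
t=6.000: state=(0.236, 0.353)
t=6.100: state=(0.257, 0.065)

(theta, omega) = (0.257, 0.065)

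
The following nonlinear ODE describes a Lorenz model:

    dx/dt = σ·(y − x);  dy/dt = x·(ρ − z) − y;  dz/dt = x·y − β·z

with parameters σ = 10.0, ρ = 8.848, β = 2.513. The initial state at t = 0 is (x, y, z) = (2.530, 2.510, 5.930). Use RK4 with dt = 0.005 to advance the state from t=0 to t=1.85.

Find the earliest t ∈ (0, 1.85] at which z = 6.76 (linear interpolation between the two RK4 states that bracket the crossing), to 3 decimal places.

t = 0.449

t=0.000: state=(2.530, 2.510, 5.930)
step 1 (dt=0.005): k1=(-0.200, 4.873, -8.552), k2=(-0.073, 4.913, -8.469), k3=(-0.075, 4.913, -8.468), k4=(0.049, 4.954, -8.384); state += dt/6·(k1+2k2+2k3+k4)
t=0.005: state=(2.530, 2.535, 5.888)
t=0.010: state=(2.530, 2.560, 5.846)
t=0.015: state=(2.533, 2.585, 5.806)
continuing one RK4 step at a time; state shown every 20 steps (Δt=0.1):
t=0.100: state=(2.719, 3.085, 5.255)
t=0.200: state=(3.222, 3.850, 4.998)
t=0.300: state=(3.951, 4.763, 5.261)
t=0.400: state=(4.796, 5.636, 6.129)
t=0.445: state=(5.159, 5.922, 6.702)
next step: t=0.450: state=(5.197, 5.947, 6.771) — z has crossed 6.76
linear interpolation between t=0.445 (6.70177) and t=0.450 (6.77077) → t≈0.449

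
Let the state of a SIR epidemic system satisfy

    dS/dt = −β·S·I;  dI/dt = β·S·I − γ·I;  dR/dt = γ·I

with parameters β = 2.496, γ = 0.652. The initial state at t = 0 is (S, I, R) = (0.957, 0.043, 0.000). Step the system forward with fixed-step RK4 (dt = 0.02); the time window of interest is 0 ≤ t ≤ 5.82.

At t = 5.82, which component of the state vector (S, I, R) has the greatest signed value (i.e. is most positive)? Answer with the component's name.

largest component: R

t=0.000: state=(0.957, 0.043, 0.000)
step 1 (dt=0.02): k1=(-0.103, 0.075, 0.028), k2=(-0.104, 0.076, 0.029), k3=(-0.104, 0.076, 0.029), k4=(-0.106, 0.077, 0.029); state += dt/6·(k1+2k2+2k3+k4)
t=0.020: state=(0.955, 0.045, 0.001)
t=0.040: state=(0.953, 0.046, 0.001)
t=0.060: state=(0.951, 0.048, 0.002)
continuing one RK4 step at a time; state shown every 10 steps (Δt=0.2):
t=0.200: state=(0.933, 0.061, 0.007)
t=0.400: state=(0.900, 0.084, 0.016)
t=0.600: state=(0.857, 0.114, 0.029)
t=0.800: state=(0.802, 0.152, 0.046)
t=1.000: state=(0.735, 0.196, 0.069)
t=1.200: state=(0.659, 0.243, 0.097)
t=1.400: state=(0.577, 0.291, 0.132)
t=1.600: state=(0.493, 0.334, 0.173)
t=1.800: state=(0.414, 0.367, 0.219)
t=2.000: state=(0.343, 0.389, 0.268)
t=2.200: state=(0.281, 0.399, 0.320)
t=2.400: state=(0.231, 0.398, 0.372)
t=2.600: state=(0.189, 0.387, 0.423)
t=2.800: state=(0.157, 0.371, 0.473)
t=3.000: state=(0.131, 0.349, 0.520)
t=3.200: state=(0.111, 0.326, 0.564)
t=3.400: state=(0.095, 0.301, 0.604)
t=3.600: state=(0.082, 0.276, 0.642)
t=3.800: state=(0.072, 0.252, 0.676)
t=4.000: state=(0.064, 0.229, 0.708)
t=4.200: state=(0.057, 0.207, 0.736)
t=4.400: state=(0.052, 0.186, 0.762)
t=4.600: state=(0.047, 0.168, 0.785)
t=4.800: state=(0.044, 0.151, 0.806)
t=5.000: state=(0.041, 0.135, 0.824)
t=5.200: state=(0.038, 0.121, 0.841)
t=5.400: state=(0.036, 0.108, 0.856)
t=5.600: state=(0.034, 0.097, 0.869)
t=5.800: state=(0.033, 0.086, 0.881)
t=5.820: state=(0.033, 0.085, 0.882)
compare at T: S=0.033, I=0.085, R=0.882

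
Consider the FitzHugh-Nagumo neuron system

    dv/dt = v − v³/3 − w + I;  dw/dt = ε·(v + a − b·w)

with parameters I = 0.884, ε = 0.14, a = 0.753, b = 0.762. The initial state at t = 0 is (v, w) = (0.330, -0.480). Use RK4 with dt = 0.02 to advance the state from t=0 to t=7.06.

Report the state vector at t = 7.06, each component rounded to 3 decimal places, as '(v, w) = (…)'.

(v, w) = (1.427, 1.475)

t=0.000: state=(0.330, -0.480)
step 1 (dt=0.02): k1=(1.682, 0.203), k2=(1.695, 0.205), k3=(1.695, 0.205), k4=(1.708, 0.207); state += dt/6·(k1+2k2+2k3+k4)
t=0.020: state=(0.364, -0.476)
t=0.040: state=(0.398, -0.472)
t=0.060: state=(0.433, -0.467)
continuing one RK4 step at a time; state shown every 25 steps (Δt=0.5):
t=0.500: state=(1.265, -0.350)
t=1.000: state=(1.901, -0.169)
t=1.500: state=(2.045, 0.028)
t=2.000: state=(2.028, 0.217)
t=2.500: state=(1.978, 0.393)
t=3.000: state=(1.921, 0.557)
t=3.500: state=(1.863, 0.709)
t=4.000: state=(1.804, 0.848)
t=4.500: state=(1.745, 0.976)
t=5.000: state=(1.685, 1.094)
t=5.500: state=(1.625, 1.201)
t=6.000: state=(1.563, 1.299)
t=6.500: state=(1.500, 1.387)
t=7.000: state=(1.435, 1.466)
t=7.060: state=(1.427, 1.475)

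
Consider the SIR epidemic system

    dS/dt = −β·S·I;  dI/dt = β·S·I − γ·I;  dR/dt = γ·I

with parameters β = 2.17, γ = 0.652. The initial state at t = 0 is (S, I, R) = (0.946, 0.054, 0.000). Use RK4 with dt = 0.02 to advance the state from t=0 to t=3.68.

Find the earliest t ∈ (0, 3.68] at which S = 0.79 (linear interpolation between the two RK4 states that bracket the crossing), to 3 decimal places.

t=0.000: state=(0.946, 0.054, 0.000)
step 1 (dt=0.02): k1=(-0.111, 0.076, 0.035), k2=(-0.112, 0.077, 0.036), k3=(-0.112, 0.077, 0.036), k4=(-0.114, 0.078, 0.036); state += dt/6·(k1+2k2+2k3+k4)
t=0.020: state=(0.944, 0.056, 0.001)
t=0.040: state=(0.941, 0.057, 0.001)
t=0.060: state=(0.939, 0.059, 0.002)
continuing one RK4 step at a time; state shown every 10 steps (Δt=0.2):
t=0.200: state=(0.921, 0.071, 0.008)
t=0.400: state=(0.889, 0.092, 0.019)
t=0.600: state=(0.849, 0.118, 0.032)
t=0.800: state=(0.802, 0.149, 0.050)
t=0.840: state=(0.791, 0.155, 0.054)
next step: t=0.860: state=(0.786, 0.159, 0.056) — S has crossed 0.79
linear interpolation between t=0.840 (0.79106) and t=0.860 (0.78570) → t≈0.844

t = 0.844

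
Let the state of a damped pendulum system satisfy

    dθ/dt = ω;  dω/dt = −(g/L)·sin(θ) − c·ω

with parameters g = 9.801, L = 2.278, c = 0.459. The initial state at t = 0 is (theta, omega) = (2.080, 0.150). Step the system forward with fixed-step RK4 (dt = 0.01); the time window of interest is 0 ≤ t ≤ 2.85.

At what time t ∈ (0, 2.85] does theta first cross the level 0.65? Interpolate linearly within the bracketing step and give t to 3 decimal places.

t=0.000: state=(2.080, 0.150)
step 1 (dt=0.01): k1=(0.150, -3.825), k2=(0.131, -3.815), k3=(0.131, -3.815), k4=(0.112, -3.805); state += dt/6·(k1+2k2+2k3+k4)
t=0.010: state=(2.081, 0.112)
t=0.020: state=(2.082, 0.074)
t=0.030: state=(2.083, 0.036)
continuing one RK4 step at a time; state shown every 10 steps (Δt=0.1):
t=0.100: state=(2.076, -0.224)
t=0.200: state=(2.036, -0.585)
t=0.300: state=(1.959, -0.941)
t=0.400: state=(1.848, -1.296)
t=0.500: state=(1.700, -1.649)
t=0.600: state=(1.518, -1.995)
t=0.700: state=(1.302, -2.319)
t=0.800: state=(1.055, -2.603)
t=0.900: state=(0.784, -2.820)
t=0.940: state=(0.670, -2.882)
next step: t=0.950: state=(0.641, -2.895) — theta has crossed 0.65
linear interpolation between t=0.940 (0.66951) and t=0.950 (0.64062) → t≈0.947

t = 0.947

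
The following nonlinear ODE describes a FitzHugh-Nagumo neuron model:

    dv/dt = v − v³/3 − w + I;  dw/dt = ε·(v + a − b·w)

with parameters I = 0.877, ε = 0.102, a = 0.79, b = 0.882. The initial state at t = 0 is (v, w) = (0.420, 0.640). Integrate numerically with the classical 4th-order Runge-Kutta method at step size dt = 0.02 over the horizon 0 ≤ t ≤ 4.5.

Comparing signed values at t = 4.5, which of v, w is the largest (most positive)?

t=0.000: state=(0.420, 0.640)
step 1 (dt=0.02): k1=(0.632, 0.066), k2=(0.637, 0.066), k3=(0.637, 0.066), k4=(0.641, 0.067); state += dt/6·(k1+2k2+2k3+k4)
t=0.020: state=(0.433, 0.641)
t=0.040: state=(0.446, 0.643)
t=0.060: state=(0.459, 0.644)
continuing one RK4 step at a time; state shown every 10 steps (Δt=0.2):
t=0.200: state=(0.555, 0.654)
t=0.400: state=(0.707, 0.671)
t=0.600: state=(0.871, 0.691)
t=0.800: state=(1.039, 0.714)
t=1.000: state=(1.198, 0.740)
t=1.200: state=(1.340, 0.769)
t=1.400: state=(1.455, 0.799)
t=1.600: state=(1.542, 0.831)
t=1.800: state=(1.603, 0.864)
t=2.000: state=(1.641, 0.898)
t=2.200: state=(1.663, 0.931)
t=2.400: state=(1.673, 0.964)
t=2.600: state=(1.674, 0.997)
t=2.800: state=(1.670, 1.029)
t=3.000: state=(1.661, 1.060)
t=3.200: state=(1.650, 1.091)
t=3.400: state=(1.637, 1.120)
t=3.600: state=(1.623, 1.149)
t=3.800: state=(1.608, 1.178)
t=4.000: state=(1.592, 1.205)
t=4.200: state=(1.575, 1.231)
t=4.400: state=(1.559, 1.257)
t=4.500: state=(1.550, 1.270)
compare at T: v=1.550, w=1.270

largest component: v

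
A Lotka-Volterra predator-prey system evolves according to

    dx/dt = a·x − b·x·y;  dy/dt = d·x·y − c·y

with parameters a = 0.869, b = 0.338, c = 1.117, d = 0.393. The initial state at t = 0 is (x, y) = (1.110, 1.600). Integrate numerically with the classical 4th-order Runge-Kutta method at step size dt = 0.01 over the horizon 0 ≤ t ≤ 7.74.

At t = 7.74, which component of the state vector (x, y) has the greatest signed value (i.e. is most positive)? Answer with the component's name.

largest component: x

t=0.000: state=(1.110, 1.600)
step 1 (dt=0.01): k1=(0.364, -1.089), k2=(0.367, -1.084), k3=(0.367, -1.084), k4=(0.370, -1.080); state += dt/6·(k1+2k2+2k3+k4)
t=0.010: state=(1.114, 1.589)
t=0.020: state=(1.117, 1.578)
t=0.030: state=(1.121, 1.568)
continuing one RK4 step at a time; state shown every 25 steps (Δt=0.25):
t=0.250: state=(1.218, 1.356)
t=0.500: state=(1.361, 1.164)
t=0.750: state=(1.543, 1.015)
t=1.000: state=(1.768, 0.903)
t=1.250: state=(2.043, 0.823)
t=1.500: state=(2.374, 0.773)
t=1.750: state=(2.767, 0.753)
t=2.000: state=(3.225, 0.764)
t=2.250: state=(3.751, 0.813)
t=2.500: state=(4.335, 0.915)
t=2.750: state=(4.952, 1.091)
t=3.000: state=(5.548, 1.384)
t=3.250: state=(6.023, 1.850)
t=3.500: state=(6.224, 2.562)
t=3.750: state=(5.986, 3.544)
t=4.000: state=(5.257, 4.674)
t=4.250: state=(4.215, 5.637)
t=4.500: state=(3.174, 6.122)
t=4.750: state=(2.349, 6.061)
t=5.000: state=(1.780, 5.604)
t=5.250: state=(1.415, 4.952)
t=5.500: state=(1.192, 4.253)
t=5.750: state=(1.063, 3.591)
t=6.000: state=(1.001, 3.005)
t=6.250: state=(0.986, 2.505)
t=6.500: state=(1.010, 2.089)
t=6.750: state=(1.067, 1.749)
t=7.000: state=(1.158, 1.476)
t=7.250: state=(1.282, 1.258)
t=7.500: state=(1.444, 1.087)
t=7.740: state=(1.637, 0.961)
compare at T: x=1.637, y=0.961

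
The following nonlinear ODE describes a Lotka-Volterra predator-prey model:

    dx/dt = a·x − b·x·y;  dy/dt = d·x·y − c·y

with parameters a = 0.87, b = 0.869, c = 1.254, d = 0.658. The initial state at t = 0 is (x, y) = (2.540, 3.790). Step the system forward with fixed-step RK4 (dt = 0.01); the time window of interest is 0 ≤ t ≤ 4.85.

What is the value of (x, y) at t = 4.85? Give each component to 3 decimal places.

t=0.000: state=(2.540, 3.790)
step 1 (dt=0.01): k1=(-6.156, 1.582), k2=(-6.098, 1.508), k3=(-6.098, 1.509), k4=(-6.040, 1.435); state += dt/6·(k1+2k2+2k3+k4)
t=0.010: state=(2.479, 3.805)
t=0.020: state=(2.419, 3.819)
t=0.030: state=(2.361, 3.831)
continuing one RK4 step at a time; state shown every 20 steps (Δt=0.2):
t=0.200: state=(1.546, 3.839)
t=0.400: state=(0.968, 3.512)
t=0.600: state=(0.652, 3.034)
t=0.800: state=(0.478, 2.540)
t=1.000: state=(0.381, 2.090)
t=1.200: state=(0.326, 1.704)
t=1.400: state=(0.297, 1.381)
t=1.600: state=(0.285, 1.116)
t=1.800: state=(0.285, 0.902)
t=2.000: state=(0.294, 0.729)
t=2.200: state=(0.312, 0.590)
t=2.400: state=(0.339, 0.479)
t=2.600: state=(0.374, 0.391)
t=2.800: state=(0.418, 0.320)
t=3.000: state=(0.473, 0.264)
t=3.200: state=(0.540, 0.220)
t=3.400: state=(0.621, 0.185)
t=3.600: state=(0.717, 0.157)
t=3.800: state=(0.832, 0.135)
t=4.000: state=(0.969, 0.118)
t=4.200: state=(1.130, 0.106)
t=4.400: state=(1.322, 0.097)
t=4.600: state=(1.548, 0.091)
t=4.800: state=(1.814, 0.088)
t=4.850: state=(1.887, 0.088)

(x, y) = (1.887, 0.088)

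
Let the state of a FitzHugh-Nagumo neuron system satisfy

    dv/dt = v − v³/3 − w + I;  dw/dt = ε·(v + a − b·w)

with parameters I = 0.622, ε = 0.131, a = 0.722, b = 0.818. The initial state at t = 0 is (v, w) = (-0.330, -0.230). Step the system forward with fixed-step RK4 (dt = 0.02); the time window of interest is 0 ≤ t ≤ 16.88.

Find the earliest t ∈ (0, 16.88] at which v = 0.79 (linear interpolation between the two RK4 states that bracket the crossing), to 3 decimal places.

t=0.000: state=(-0.330, -0.230)
step 1 (dt=0.02): k1=(0.534, 0.076), k2=(0.538, 0.077), k3=(0.538, 0.077), k4=(0.542, 0.077); state += dt/6·(k1+2k2+2k3+k4)
t=0.020: state=(-0.319, -0.228)
t=0.040: state=(-0.308, -0.227)
t=0.060: state=(-0.297, -0.225)
continuing one RK4 step at a time; state shown every 50 steps (Δt=1):
t=1.000: state=(0.495, -0.113)
t=1.220: state=(0.772, -0.072)
next step: t=1.240: state=(0.798, -0.067) — v has crossed 0.79
linear interpolation between t=1.220 (0.77185) and t=1.240 (0.79815) → t≈1.234

t = 1.234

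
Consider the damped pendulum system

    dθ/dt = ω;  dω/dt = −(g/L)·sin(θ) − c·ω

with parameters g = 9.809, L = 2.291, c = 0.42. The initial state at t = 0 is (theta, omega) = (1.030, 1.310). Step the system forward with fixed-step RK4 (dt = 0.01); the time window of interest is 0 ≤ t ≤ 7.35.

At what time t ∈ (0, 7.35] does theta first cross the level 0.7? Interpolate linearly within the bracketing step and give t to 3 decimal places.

t = 0.857

t=0.000: state=(1.030, 1.310)
step 1 (dt=0.01): k1=(1.310, -4.221), k2=(1.289, -4.226), k3=(1.289, -4.226), k4=(1.268, -4.231); state += dt/6·(k1+2k2+2k3+k4)
t=0.010: state=(1.043, 1.268)
t=0.020: state=(1.055, 1.225)
t=0.030: state=(1.067, 1.183)
continuing one RK4 step at a time; state shown every 25 steps (Δt=0.25):
t=0.250: state=(1.225, 0.253)
t=0.500: state=(1.163, -0.724)
t=0.750: state=(0.877, -1.522)
t=0.850: state=(0.713, -1.759)
next step: t=0.860: state=(0.695, -1.780) — theta has crossed 0.7
linear interpolation between t=0.850 (0.71289) and t=0.860 (0.69519) → t≈0.857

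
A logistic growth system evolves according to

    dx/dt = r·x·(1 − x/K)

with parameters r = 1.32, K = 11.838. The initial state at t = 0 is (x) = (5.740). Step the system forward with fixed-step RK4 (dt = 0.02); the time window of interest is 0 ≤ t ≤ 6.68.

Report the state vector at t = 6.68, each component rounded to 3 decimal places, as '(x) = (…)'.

(x) = (11.836)

t=0.000: state=(5.740)
step 1 (dt=0.02): k1=(3.903), k2=(3.904), k3=(3.904), k4=(3.905); state += dt/6·(k1+2k2+2k3+k4)
t=0.020: state=(5.818)
t=0.040: state=(5.896)
t=0.060: state=(5.974)
continuing one RK4 step at a time; state shown every 25 steps (Δt=0.5):
t=0.500: state=(7.642)
t=1.000: state=(9.221)
t=1.500: state=(10.324)
t=2.000: state=(11.004)
t=2.500: state=(11.392)
t=3.000: state=(11.603)
t=3.500: state=(11.715)
t=4.000: state=(11.774)
t=4.500: state=(11.805)
t=5.000: state=(11.821)
t=5.500: state=(11.829)
t=6.000: state=(11.833)
t=6.500: state=(11.836)
t=6.680: state=(11.836)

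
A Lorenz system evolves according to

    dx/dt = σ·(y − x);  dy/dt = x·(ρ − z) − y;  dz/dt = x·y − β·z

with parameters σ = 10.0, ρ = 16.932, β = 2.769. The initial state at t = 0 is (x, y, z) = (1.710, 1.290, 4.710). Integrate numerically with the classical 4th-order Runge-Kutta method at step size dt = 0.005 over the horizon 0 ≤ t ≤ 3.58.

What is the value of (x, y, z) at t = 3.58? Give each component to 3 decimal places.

t=0.000: state=(1.710, 1.290, 4.710)
step 1 (dt=0.005): k1=(-4.200, 19.610, -10.836), k2=(-3.605, 19.478, -10.691), k3=(-3.623, 19.496, -10.691), k4=(-3.044, 19.381, -10.547); state += dt/6·(k1+2k2+2k3+k4)
t=0.005: state=(1.692, 1.387, 4.657)
t=0.010: state=(1.679, 1.484, 4.605)
t=0.015: state=(1.672, 1.580, 4.554)
continuing one RK4 step at a time; state shown every 40 steps (Δt=0.2):
t=0.200: state=(4.066, 6.742, 4.360)
t=0.400: state=(11.714, 14.291, 18.378)
t=0.600: state=(5.453, 0.553, 21.090)
t=0.800: state=(0.766, 0.203, 12.134)
t=1.000: state=(0.693, 0.993, 7.029)
t=1.200: state=(2.132, 3.488, 4.503)
t=1.400: state=(7.559, 11.801, 8.433)
t=1.600: state=(10.714, 6.643, 24.705)
t=1.800: state=(2.223, 0.109, 16.098)
t=2.000: state=(0.832, 0.934, 9.329)
t=2.200: state=(1.902, 2.980, 5.747)
t=2.400: state=(6.291, 9.903, 7.371)
t=2.600: state=(11.421, 9.592, 23.291)
t=2.800: state=(3.387, 0.565, 17.615)
t=3.000: state=(1.317, 1.392, 10.349)
t=3.200: state=(2.691, 4.093, 6.738)
t=3.400: state=(7.832, 11.481, 10.467)
t=3.580: state=(10.503, 7.880, 23.085)

(x, y, z) = (10.503, 7.880, 23.085)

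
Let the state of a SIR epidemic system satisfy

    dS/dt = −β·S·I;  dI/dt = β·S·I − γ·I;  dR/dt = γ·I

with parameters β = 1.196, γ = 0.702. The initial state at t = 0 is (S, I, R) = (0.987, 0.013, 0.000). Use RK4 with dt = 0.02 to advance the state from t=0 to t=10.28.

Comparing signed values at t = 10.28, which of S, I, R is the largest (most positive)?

largest component: R

t=0.000: state=(0.987, 0.013, 0.000)
step 1 (dt=0.02): k1=(-0.015, 0.006, 0.009), k2=(-0.015, 0.006, 0.009), k3=(-0.015, 0.006, 0.009), k4=(-0.015, 0.006, 0.009); state += dt/6·(k1+2k2+2k3+k4)
t=0.020: state=(0.987, 0.013, 0.000)
t=0.040: state=(0.986, 0.013, 0.000)
t=0.060: state=(0.986, 0.013, 0.001)
continuing one RK4 step at a time; state shown every 25 steps (Δt=0.5):
t=0.500: state=(0.978, 0.016, 0.005)
t=1.000: state=(0.968, 0.021, 0.012)
t=1.500: state=(0.954, 0.026, 0.020)
t=2.000: state=(0.938, 0.032, 0.030)
t=2.500: state=(0.918, 0.039, 0.043)
t=3.000: state=(0.894, 0.048, 0.058)
t=3.500: state=(0.867, 0.057, 0.076)
t=4.000: state=(0.835, 0.067, 0.098)
t=4.500: state=(0.800, 0.077, 0.123)
t=5.000: state=(0.762, 0.086, 0.152)
t=5.500: state=(0.722, 0.094, 0.183)
t=6.000: state=(0.681, 0.101, 0.218)
t=6.500: state=(0.640, 0.106, 0.254)
t=7.000: state=(0.601, 0.108, 0.292)
t=7.500: state=(0.563, 0.107, 0.329)
t=8.000: state=(0.528, 0.105, 0.367)
t=8.500: state=(0.497, 0.100, 0.403)
t=9.000: state=(0.469, 0.094, 0.437)
t=9.500: state=(0.444, 0.087, 0.469)
t=10.000: state=(0.422, 0.079, 0.498)
t=10.280: state=(0.412, 0.075, 0.513)
compare at T: S=0.412, I=0.075, R=0.513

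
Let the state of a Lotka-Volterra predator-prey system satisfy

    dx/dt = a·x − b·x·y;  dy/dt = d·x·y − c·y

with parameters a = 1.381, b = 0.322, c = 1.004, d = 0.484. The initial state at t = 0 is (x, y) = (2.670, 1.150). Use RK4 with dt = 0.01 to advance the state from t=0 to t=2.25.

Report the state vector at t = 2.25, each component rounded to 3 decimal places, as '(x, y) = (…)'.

(x, y) = (1.141, 10.127)

t=0.000: state=(2.670, 1.150)
step 1 (dt=0.01): k1=(2.699, 0.332), k2=(2.711, 0.340), k3=(2.711, 0.340), k4=(2.723, 0.348); state += dt/6·(k1+2k2+2k3+k4)
t=0.010: state=(2.697, 1.153)
t=0.020: state=(2.724, 1.157)
t=0.030: state=(2.752, 1.161)
continuing one RK4 step at a time; state shown every 10 steps (Δt=0.1):
t=0.100: state=(2.952, 1.192)
t=0.200: state=(3.259, 1.252)
t=0.300: state=(3.589, 1.337)
t=0.400: state=(3.940, 1.451)
t=0.500: state=(4.307, 1.602)
t=0.600: state=(4.682, 1.801)
t=0.700: state=(5.052, 2.062)
t=0.800: state=(5.399, 2.402)
t=0.900: state=(5.699, 2.842)
t=1.000: state=(5.918, 3.406)
t=1.100: state=(6.022, 4.116)
t=1.200: state=(5.975, 4.980)
t=1.300: state=(5.751, 5.986)
t=1.400: state=(5.351, 7.088)
t=1.500: state=(4.802, 8.201)
t=1.600: state=(4.163, 9.217)
t=1.700: state=(3.504, 10.035)
t=1.800: state=(2.884, 10.591)
t=1.900: state=(2.342, 10.867)
t=2.000: state=(1.893, 10.885)
t=2.100: state=(1.535, 10.693)
t=2.200: state=(1.255, 10.345)
t=2.250: state=(1.141, 10.127)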